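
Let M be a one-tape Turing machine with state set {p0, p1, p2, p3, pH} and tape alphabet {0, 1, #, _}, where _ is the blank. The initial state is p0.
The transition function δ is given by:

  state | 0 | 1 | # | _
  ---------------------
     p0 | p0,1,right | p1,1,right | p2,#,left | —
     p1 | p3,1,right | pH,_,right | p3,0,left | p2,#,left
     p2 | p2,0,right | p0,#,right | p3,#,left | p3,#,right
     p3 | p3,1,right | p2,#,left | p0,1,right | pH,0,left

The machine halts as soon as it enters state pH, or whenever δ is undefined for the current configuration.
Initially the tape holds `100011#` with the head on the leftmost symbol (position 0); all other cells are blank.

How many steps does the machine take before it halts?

25

state=p0 head=0 tape=___[1]00011#   (p0,1)→(p1,1,right)
state=p1 head=1 tape=___1[0]0011#   (p1,0)→(p3,1,right)
state=p3 head=2 tape=___11[0]011#   (p3,0)→(p3,1,right)
state=p3 head=3 tape=___111[0]11#   (p3,0)→(p3,1,right)
state=p3 head=4 tape=___1111[1]1#   (p3,1)→(p2,#,left)
state=p2 head=3 tape=___111[1]#1#   (p2,1)→(p0,#,right)
state=p0 head=4 tape=___111#[#]1#   (p0,#)→(p2,#,left)
state=p2 head=3 tape=___111[#]#1#   (p2,#)→(p3,#,left)
state=p3 head=2 tape=___11[1]##1#   (p3,1)→(p2,#,left)
state=p2 head=1 tape=___1[1]###1#   (p2,1)→(p0,#,right)
state=p0 head=2 tape=___1#[#]##1#   (p0,#)→(p2,#,left)
state=p2 head=1 tape=___1[#]###1#   (p2,#)→(p3,#,left)
state=p3 head=0 tape=___[1]####1#   (p3,1)→(p2,#,left)
state=p2 head=-1 tape=__[_]#####1#   (p2,_)→(p3,#,right)
state=p3 head=0 tape=__#[#]####1#   (p3,#)→(p0,1,right)
state=p0 head=1 tape=__#1[#]###1#   (p0,#)→(p2,#,left)
state=p2 head=0 tape=__#[1]####1#   (p2,1)→(p0,#,right)
state=p0 head=1 tape=__##[#]###1#   (p0,#)→(p2,#,left)
state=p2 head=0 tape=__#[#]####1#   (p2,#)→(p3,#,left)
state=p3 head=-1 tape=__[#]#####1#   (p3,#)→(p0,1,right)
state=p0 head=0 tape=__1[#]####1#   (p0,#)→(p2,#,left)
state=p2 head=-1 tape=__[1]#####1#   (p2,1)→(p0,#,right)
state=p0 head=0 tape=__#[#]####1#   (p0,#)→(p2,#,left)
state=p2 head=-1 tape=__[#]#####1#   (p2,#)→(p3,#,left)
state=p3 head=-2 tape=_[_]######1#   (p3,_)→(pH,0,left)
state=pH head=-3 tape=[_]0######1#
M halts after 25 transitions.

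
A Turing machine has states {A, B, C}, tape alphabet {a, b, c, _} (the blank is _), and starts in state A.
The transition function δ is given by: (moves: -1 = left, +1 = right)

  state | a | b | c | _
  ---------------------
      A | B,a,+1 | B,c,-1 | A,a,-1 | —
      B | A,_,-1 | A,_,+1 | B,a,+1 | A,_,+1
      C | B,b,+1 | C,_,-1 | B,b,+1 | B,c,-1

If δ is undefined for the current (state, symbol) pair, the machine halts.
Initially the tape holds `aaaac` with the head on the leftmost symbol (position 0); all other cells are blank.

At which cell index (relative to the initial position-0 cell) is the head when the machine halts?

3

state=A head=0 tape=[a]aaac   (A,a)→(B,a,+1)
state=B head=1 tape=a[a]aac   (B,a)→(A,_,-1)
state=A head=0 tape=[a]_aac   (A,a)→(B,a,+1)
state=B head=1 tape=a[_]aac   (B,_)→(A,_,+1)
state=A head=2 tape=a_[a]ac   (A,a)→(B,a,+1)
state=B head=3 tape=a_a[a]c   (B,a)→(A,_,-1)
state=A head=2 tape=a_[a]_c   (A,a)→(B,a,+1)
state=B head=3 tape=a_a[_]c   (B,_)→(A,_,+1)
state=A head=4 tape=a_a_[c]   (A,c)→(A,a,-1)
state=A head=3 tape=a_a[_]a
At halt the head is at cell 3.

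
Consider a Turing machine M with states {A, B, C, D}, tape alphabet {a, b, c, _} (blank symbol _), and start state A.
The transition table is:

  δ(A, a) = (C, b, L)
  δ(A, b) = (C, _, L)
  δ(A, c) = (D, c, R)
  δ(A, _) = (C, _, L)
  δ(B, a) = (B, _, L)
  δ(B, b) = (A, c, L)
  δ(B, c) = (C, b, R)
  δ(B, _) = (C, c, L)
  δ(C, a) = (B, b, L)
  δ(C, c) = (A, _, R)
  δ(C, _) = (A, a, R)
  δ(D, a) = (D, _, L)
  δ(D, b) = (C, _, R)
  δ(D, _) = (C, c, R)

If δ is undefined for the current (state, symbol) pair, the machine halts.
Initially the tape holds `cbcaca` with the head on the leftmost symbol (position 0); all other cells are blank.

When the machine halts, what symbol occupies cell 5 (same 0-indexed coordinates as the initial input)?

state=A head=0 tape=[c]bcaca   (A,c)→(D,c,R)
state=D head=1 tape=c[b]caca   (D,b)→(C,_,R)
state=C head=2 tape=c_[c]aca   (C,c)→(A,_,R)
state=A head=3 tape=c__[a]ca   (A,a)→(C,b,L)
state=C head=2 tape=c_[_]bca   (C,_)→(A,a,R)
state=A head=3 tape=c_a[b]ca   (A,b)→(C,_,L)
state=C head=2 tape=c_[a]_ca   (C,a)→(B,b,L)
state=B head=1 tape=c[_]b_ca   (B,_)→(C,c,L)
state=C head=0 tape=[c]cb_ca   (C,c)→(A,_,R)
state=A head=1 tape=_[c]b_ca   (A,c)→(D,c,R)
state=D head=2 tape=_c[b]_ca   (D,b)→(C,_,R)
state=C head=3 tape=_c_[_]ca   (C,_)→(A,a,R)
state=A head=4 tape=_c_a[c]a   (A,c)→(D,c,R)
state=D head=5 tape=_c_ac[a]   (D,a)→(D,_,L)
state=D head=4 tape=_c_a[c]_
Cell 5 holds _ when M halts.

_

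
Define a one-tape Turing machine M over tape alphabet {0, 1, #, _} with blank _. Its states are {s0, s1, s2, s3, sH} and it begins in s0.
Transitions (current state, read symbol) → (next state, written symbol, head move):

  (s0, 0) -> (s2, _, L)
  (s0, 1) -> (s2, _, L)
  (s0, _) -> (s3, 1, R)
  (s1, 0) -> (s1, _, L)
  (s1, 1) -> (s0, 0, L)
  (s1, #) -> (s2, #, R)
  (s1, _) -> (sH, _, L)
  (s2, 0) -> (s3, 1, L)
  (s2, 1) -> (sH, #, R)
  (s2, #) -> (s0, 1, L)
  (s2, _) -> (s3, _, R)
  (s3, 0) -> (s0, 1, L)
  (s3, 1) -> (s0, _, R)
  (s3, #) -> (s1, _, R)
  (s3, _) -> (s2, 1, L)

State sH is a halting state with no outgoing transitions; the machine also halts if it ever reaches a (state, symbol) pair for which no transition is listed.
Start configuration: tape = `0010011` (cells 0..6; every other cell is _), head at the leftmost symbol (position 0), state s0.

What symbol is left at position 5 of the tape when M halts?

_

s0 | _[0]010011__   read 0 → write _, move L, go to s2
s2 | [_]_010011__   read _ → write _, move R, go to s3
s3 | _[_]010011__   read _ → write 1, move L, go to s2
s2 | [_]1010011__   read _ → write _, move R, go to s3
s3 | _[1]010011__   read 1 → write _, move R, go to s0
s0 | __[0]10011__   read 0 → write _, move L, go to s2
s2 | _[_]_10011__   read _ → write _, move R, go to s3
s3 | __[_]10011__   read _ → write 1, move L, go to s2
s2 | _[_]110011__   read _ → write _, move R, go to s3
s3 | __[1]10011__   read 1 → write _, move R, go to s0
s0 | ___[1]0011__   read 1 → write _, move L, go to s2
s2 | __[_]_0011__   read _ → write _, move R, go to s3
s3 | ___[_]0011__   read _ → write 1, move L, go to s2
s2 | __[_]10011__   read _ → write _, move R, go to s3
s3 | ___[1]0011__   read 1 → write _, move R, go to s0
s0 | ____[0]011__   read 0 → write _, move L, go to s2
s2 | ___[_]_011__   read _ → write _, move R, go to s3
s3 | ____[_]011__   read _ → write 1, move L, go to s2
s2 | ___[_]1011__   read _ → write _, move R, go to s3
s3 | ____[1]011__   read 1 → write _, move R, go to s0
s0 | _____[0]11__   read 0 → write _, move L, go to s2
s2 | ____[_]_11__   read _ → write _, move R, go to s3
s3 | _____[_]11__   read _ → write 1, move L, go to s2
s2 | ____[_]111__   read _ → write _, move R, go to s3
s3 | _____[1]11__   read 1 → write _, move R, go to s0
s0 | ______[1]1__   read 1 → write _, move L, go to s2
s2 | _____[_]_1__   read _ → write _, move R, go to s3
s3 | ______[_]1__   read _ → write 1, move L, go to s2
s2 | _____[_]11__   read _ → write _, move R, go to s3
s3 | ______[1]1__   read 1 → write _, move R, go to s0
s0 | _______[1]__   read 1 → write _, move L, go to s2
s2 | ______[_]___   read _ → write _, move R, go to s3
s3 | _______[_]__   read _ → write 1, move L, go to s2
s2 | ______[_]1__   read _ → write _, move R, go to s3
s3 | _______[1]__   read 1 → write _, move R, go to s0
s0 | ________[_]_   read _ → write 1, move R, go to s3
s3 | ________1[_]   read _ → write 1, move L, go to s2
s2 | ________[1]1   read 1 → write #, move R, go to sH
sH | ________#[1]
Cell 5 holds _ when M halts.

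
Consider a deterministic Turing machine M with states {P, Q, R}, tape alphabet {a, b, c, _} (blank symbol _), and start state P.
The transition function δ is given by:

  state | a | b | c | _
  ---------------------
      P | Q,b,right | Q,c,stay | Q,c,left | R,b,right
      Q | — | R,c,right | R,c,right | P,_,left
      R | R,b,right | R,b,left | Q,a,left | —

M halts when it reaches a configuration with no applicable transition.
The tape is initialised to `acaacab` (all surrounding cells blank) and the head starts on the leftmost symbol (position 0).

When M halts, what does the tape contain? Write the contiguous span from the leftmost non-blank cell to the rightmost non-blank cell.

b_abbbbbb

P | __[a]caacab   read a → write b, move right, go to Q
Q | __b[c]aacab   read c → write c, move right, go to R
R | __bc[a]acab   read a → write b, move right, go to R
R | __bcb[a]cab   read a → write b, move right, go to R
R | __bcbb[c]ab   read c → write a, move left, go to Q
Q | __bcb[b]aab   read b → write c, move right, go to R
R | __bcbc[a]ab   read a → write b, move right, go to R
R | __bcbcb[a]b   read a → write b, move right, go to R
R | __bcbcbb[b]   read b → write b, move left, go to R
R | __bcbcb[b]b   read b → write b, move left, go to R
R | __bcbc[b]bb   read b → write b, move left, go to R
R | __bcb[c]bbb   read c → write a, move left, go to Q
Q | __bc[b]abbb   read b → write c, move right, go to R
R | __bcc[a]bbb   read a → write b, move right, go to R
R | __bccb[b]bb   read b → write b, move left, go to R
R | __bcc[b]bbb   read b → write b, move left, go to R
R | __bc[c]bbbb   read c → write a, move left, go to Q
Q | __b[c]abbbb   read c → write c, move right, go to R
R | __bc[a]bbbb   read a → write b, move right, go to R
R | __bcb[b]bbb   read b → write b, move left, go to R
R | __bc[b]bbbb   read b → write b, move left, go to R
R | __b[c]bbbbb   read c → write a, move left, go to Q
Q | __[b]abbbbb   read b → write c, move right, go to R
R | __c[a]bbbbb   read a → write b, move right, go to R
R | __cb[b]bbbb   read b → write b, move left, go to R
R | __c[b]bbbbb   read b → write b, move left, go to R
R | __[c]bbbbbb   read c → write a, move left, go to Q
Q | _[_]abbbbbb   read _ → write _, move left, go to P
P | [_]_abbbbbb   read _ → write b, move right, go to R
R | b[_]abbbbbb
The non-blank tape span at halt is b_abbbbbb.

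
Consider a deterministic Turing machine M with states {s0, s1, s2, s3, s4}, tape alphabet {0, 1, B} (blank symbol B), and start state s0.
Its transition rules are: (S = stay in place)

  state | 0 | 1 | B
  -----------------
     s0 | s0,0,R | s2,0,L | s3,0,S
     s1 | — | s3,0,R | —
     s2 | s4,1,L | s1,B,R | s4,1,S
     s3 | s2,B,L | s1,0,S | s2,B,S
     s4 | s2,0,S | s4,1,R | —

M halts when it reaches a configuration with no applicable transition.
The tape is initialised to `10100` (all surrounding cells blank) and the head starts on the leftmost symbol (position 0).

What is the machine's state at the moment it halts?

s4

s0 | B[1]0100B   read 1 → write 0, move L, go to s2
s2 | [B]00100B   read B → write 1, move S, go to s4
s4 | [1]00100B   read 1 → write 1, move R, go to s4
s4 | 1[0]0100B   read 0 → write 0, move S, go to s2
s2 | 1[0]0100B   read 0 → write 1, move L, go to s4
s4 | [1]10100B   read 1 → write 1, move R, go to s4
s4 | 1[1]0100B   read 1 → write 1, move R, go to s4
s4 | 11[0]100B   read 0 → write 0, move S, go to s2
s2 | 11[0]100B   read 0 → write 1, move L, go to s4
s4 | 1[1]1100B   read 1 → write 1, move R, go to s4
s4 | 11[1]100B   read 1 → write 1, move R, go to s4
s4 | 111[1]00B   read 1 → write 1, move R, go to s4
s4 | 1111[0]0B   read 0 → write 0, move S, go to s2
s2 | 1111[0]0B   read 0 → write 1, move L, go to s4
s4 | 111[1]10B   read 1 → write 1, move R, go to s4
s4 | 1111[1]0B   read 1 → write 1, move R, go to s4
s4 | 11111[0]B   read 0 → write 0, move S, go to s2
s2 | 11111[0]B   read 0 → write 1, move L, go to s4
s4 | 1111[1]1B   read 1 → write 1, move R, go to s4
s4 | 11111[1]B   read 1 → write 1, move R, go to s4
s4 | 111111[B]
No transition is defined for (s4, B); M halts in state s4.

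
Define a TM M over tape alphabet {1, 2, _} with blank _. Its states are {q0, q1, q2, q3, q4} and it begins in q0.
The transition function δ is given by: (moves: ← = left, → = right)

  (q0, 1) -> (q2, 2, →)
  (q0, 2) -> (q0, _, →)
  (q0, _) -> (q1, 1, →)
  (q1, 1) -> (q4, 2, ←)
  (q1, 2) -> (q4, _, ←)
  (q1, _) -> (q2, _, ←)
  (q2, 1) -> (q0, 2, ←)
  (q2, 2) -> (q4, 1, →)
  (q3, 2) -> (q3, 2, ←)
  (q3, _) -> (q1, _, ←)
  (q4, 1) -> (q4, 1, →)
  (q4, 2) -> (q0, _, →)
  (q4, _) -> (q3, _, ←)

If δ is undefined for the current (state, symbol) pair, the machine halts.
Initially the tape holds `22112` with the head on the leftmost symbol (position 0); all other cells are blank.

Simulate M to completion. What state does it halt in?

q3

state=q0 head=0 tape=[2]2112__   (q0,2)→(q0,_,→)
state=q0 head=1 tape=_[2]112__   (q0,2)→(q0,_,→)
state=q0 head=2 tape=__[1]12__   (q0,1)→(q2,2,→)
state=q2 head=3 tape=__2[1]2__   (q2,1)→(q0,2,←)
state=q0 head=2 tape=__[2]22__   (q0,2)→(q0,_,→)
state=q0 head=3 tape=___[2]2__   (q0,2)→(q0,_,→)
state=q0 head=4 tape=____[2]__   (q0,2)→(q0,_,→)
state=q0 head=5 tape=_____[_]_   (q0,_)→(q1,1,→)
state=q1 head=6 tape=_____1[_]   (q1,_)→(q2,_,←)
state=q2 head=5 tape=_____[1]_   (q2,1)→(q0,2,←)
state=q0 head=4 tape=____[_]2_   (q0,_)→(q1,1,→)
state=q1 head=5 tape=____1[2]_   (q1,2)→(q4,_,←)
state=q4 head=4 tape=____[1]__   (q4,1)→(q4,1,→)
state=q4 head=5 tape=____1[_]_   (q4,_)→(q3,_,←)
state=q3 head=4 tape=____[1]__
No transition is defined for (q3, 1); M halts in state q3.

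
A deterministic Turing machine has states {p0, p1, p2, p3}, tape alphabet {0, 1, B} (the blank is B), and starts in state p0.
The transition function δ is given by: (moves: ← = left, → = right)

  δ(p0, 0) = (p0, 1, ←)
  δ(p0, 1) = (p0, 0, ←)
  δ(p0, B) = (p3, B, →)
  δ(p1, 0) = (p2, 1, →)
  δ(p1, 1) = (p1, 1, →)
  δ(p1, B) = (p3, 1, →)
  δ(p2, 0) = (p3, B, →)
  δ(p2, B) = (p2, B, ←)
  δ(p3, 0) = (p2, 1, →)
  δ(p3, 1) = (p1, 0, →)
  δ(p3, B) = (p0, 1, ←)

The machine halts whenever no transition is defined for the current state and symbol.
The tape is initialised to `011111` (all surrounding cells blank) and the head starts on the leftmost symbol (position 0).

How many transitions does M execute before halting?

33

p0 | B[0]11111BBBB   read 0 → write 1, move ←, go to p0
p0 | [B]111111BBBB   read B → write B, move →, go to p3
p3 | B[1]11111BBBB   read 1 → write 0, move →, go to p1
p1 | B0[1]1111BBBB   read 1 → write 1, move →, go to p1
p1 | B01[1]111BBBB   read 1 → write 1, move →, go to p1
p1 | B011[1]11BBBB   read 1 → write 1, move →, go to p1
p1 | B0111[1]1BBBB   read 1 → write 1, move →, go to p1
p1 | B01111[1]BBBB   read 1 → write 1, move →, go to p1
p1 | B011111[B]BBB   read B → write 1, move →, go to p3
p3 | B0111111[B]BB   read B → write 1, move ←, go to p0
p0 | B011111[1]1BB   read 1 → write 0, move ←, go to p0
p0 | B01111[1]01BB   read 1 → write 0, move ←, go to p0
p0 | B0111[1]001BB   read 1 → write 0, move ←, go to p0
p0 | B011[1]0001BB   read 1 → write 0, move ←, go to p0
p0 | B01[1]00001BB   read 1 → write 0, move ←, go to p0
p0 | B0[1]000001BB   read 1 → write 0, move ←, go to p0
p0 | B[0]0000001BB   read 0 → write 1, move ←, go to p0
p0 | [B]10000001BB   read B → write B, move →, go to p3
p3 | B[1]0000001BB   read 1 → write 0, move →, go to p1
p1 | B0[0]000001BB   read 0 → write 1, move →, go to p2
p2 | B01[0]00001BB   read 0 → write B, move →, go to p3
p3 | B01B[0]0001BB   read 0 → write 1, move →, go to p2
p2 | B01B1[0]001BB   read 0 → write B, move →, go to p3
p3 | B01B1B[0]01BB   read 0 → write 1, move →, go to p2
p2 | B01B1B1[0]1BB   read 0 → write B, move →, go to p3
p3 | B01B1B1B[1]BB   read 1 → write 0, move →, go to p1
p1 | B01B1B1B0[B]B   read B → write 1, move →, go to p3
p3 | B01B1B1B01[B]   read B → write 1, move ←, go to p0
p0 | B01B1B1B0[1]1   read 1 → write 0, move ←, go to p0
p0 | B01B1B1B[0]01   read 0 → write 1, move ←, go to p0
p0 | B01B1B1[B]101   read B → write B, move →, go to p3
p3 | B01B1B1B[1]01   read 1 → write 0, move →, go to p1
p1 | B01B1B1B0[0]1   read 0 → write 1, move →, go to p2
p2 | B01B1B1B01[1]
M halts after 33 transitions.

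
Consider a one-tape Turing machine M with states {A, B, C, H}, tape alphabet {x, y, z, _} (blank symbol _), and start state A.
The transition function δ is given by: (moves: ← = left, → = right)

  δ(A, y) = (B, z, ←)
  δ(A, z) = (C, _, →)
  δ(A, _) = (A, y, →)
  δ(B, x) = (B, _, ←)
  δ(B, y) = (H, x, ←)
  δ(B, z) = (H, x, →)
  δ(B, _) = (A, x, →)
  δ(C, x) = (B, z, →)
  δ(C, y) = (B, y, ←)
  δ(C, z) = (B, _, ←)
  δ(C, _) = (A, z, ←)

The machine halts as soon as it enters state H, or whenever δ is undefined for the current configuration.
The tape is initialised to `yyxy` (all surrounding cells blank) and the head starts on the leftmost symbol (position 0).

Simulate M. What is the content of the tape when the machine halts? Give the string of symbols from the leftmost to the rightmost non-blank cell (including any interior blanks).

xyy_zx

A | __[y]yxy   read y → write z, move ←, go to B
B | _[_]zyxy   read _ → write x, move →, go to A
A | _x[z]yxy   read z → write _, move →, go to C
C | _x_[y]xy   read y → write y, move ←, go to B
B | _x[_]yxy   read _ → write x, move →, go to A
A | _xx[y]xy   read y → write z, move ←, go to B
B | _x[x]zxy   read x → write _, move ←, go to B
B | _[x]_zxy   read x → write _, move ←, go to B
B | [_]__zxy   read _ → write x, move →, go to A
A | x[_]_zxy   read _ → write y, move →, go to A
A | xy[_]zxy   read _ → write y, move →, go to A
A | xyy[z]xy   read z → write _, move →, go to C
C | xyy_[x]y   read x → write z, move →, go to B
B | xyy_z[y]   read y → write x, move ←, go to H
H | xyy_[z]x
The non-blank tape span at halt is xyy_zx.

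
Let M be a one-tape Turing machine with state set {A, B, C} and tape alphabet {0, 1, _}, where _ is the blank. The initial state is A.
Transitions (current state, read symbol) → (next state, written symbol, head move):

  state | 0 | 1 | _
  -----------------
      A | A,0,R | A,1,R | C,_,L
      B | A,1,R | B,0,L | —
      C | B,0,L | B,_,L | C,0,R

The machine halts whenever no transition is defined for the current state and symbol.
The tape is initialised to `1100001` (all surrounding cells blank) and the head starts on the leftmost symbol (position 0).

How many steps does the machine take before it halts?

23

A | _[1]100001_   read 1 → write 1, move R, go to A
A | _1[1]00001_   read 1 → write 1, move R, go to A
A | _11[0]0001_   read 0 → write 0, move R, go to A
A | _110[0]001_   read 0 → write 0, move R, go to A
A | _1100[0]01_   read 0 → write 0, move R, go to A
A | _11000[0]1_   read 0 → write 0, move R, go to A
A | _110000[1]_   read 1 → write 1, move R, go to A
A | _1100001[_]   read _ → write _, move L, go to C
C | _110000[1]_   read 1 → write _, move L, go to B
B | _11000[0]__   read 0 → write 1, move R, go to A
A | _110001[_]_   read _ → write _, move L, go to C
C | _11000[1]__   read 1 → write _, move L, go to B
B | _1100[0]___   read 0 → write 1, move R, go to A
A | _11001[_]__   read _ → write _, move L, go to C
C | _1100[1]___   read 1 → write _, move L, go to B
B | _110[0]____   read 0 → write 1, move R, go to A
A | _1101[_]___   read _ → write _, move L, go to C
C | _110[1]____   read 1 → write _, move L, go to B
B | _11[0]_____   read 0 → write 1, move R, go to A
A | _111[_]____   read _ → write _, move L, go to C
C | _11[1]_____   read 1 → write _, move L, go to B
B | _1[1]______   read 1 → write 0, move L, go to B
B | _[1]0______   read 1 → write 0, move L, go to B
B | [_]00______
M halts after 23 transitions.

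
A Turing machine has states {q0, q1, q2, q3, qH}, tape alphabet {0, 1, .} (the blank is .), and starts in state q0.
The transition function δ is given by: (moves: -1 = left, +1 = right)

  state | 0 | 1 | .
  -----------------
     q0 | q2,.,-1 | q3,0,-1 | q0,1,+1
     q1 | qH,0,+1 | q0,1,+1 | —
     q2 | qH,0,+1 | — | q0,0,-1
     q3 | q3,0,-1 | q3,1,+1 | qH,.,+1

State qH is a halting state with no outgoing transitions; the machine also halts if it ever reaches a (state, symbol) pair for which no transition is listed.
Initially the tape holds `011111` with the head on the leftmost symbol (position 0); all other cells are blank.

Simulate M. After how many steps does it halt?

state=q0 head=0 tape=..[0]11111   (q0,0)→(q2,.,-1)
state=q2 head=-1 tape=.[.].11111   (q2,.)→(q0,0,-1)
state=q0 head=-2 tape=[.]0.11111   (q0,.)→(q0,1,+1)
state=q0 head=-1 tape=1[0].11111   (q0,0)→(q2,.,-1)
state=q2 head=-2 tape=[1]..11111
M halts after 4 transitions.

4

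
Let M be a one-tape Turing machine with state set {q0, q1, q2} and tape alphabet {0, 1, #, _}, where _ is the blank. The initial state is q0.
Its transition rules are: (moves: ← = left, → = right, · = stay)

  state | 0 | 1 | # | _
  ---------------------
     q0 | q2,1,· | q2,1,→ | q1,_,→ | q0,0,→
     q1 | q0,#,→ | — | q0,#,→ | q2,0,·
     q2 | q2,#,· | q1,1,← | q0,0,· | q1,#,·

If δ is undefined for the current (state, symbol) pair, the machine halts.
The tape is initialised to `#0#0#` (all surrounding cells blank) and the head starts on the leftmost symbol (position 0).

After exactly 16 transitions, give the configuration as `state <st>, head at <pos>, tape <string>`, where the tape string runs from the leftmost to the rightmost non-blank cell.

state=q0 head=0 tape=[#]0#0#_   (q0,#)→(q1,_,→)
state=q1 head=1 tape=_[0]#0#_   (q1,0)→(q0,#,→)
state=q0 head=2 tape=_#[#]0#_   (q0,#)→(q1,_,→)
state=q1 head=3 tape=_#_[0]#_   (q1,0)→(q0,#,→)
state=q0 head=4 tape=_#_#[#]_   (q0,#)→(q1,_,→)
state=q1 head=5 tape=_#_#_[_]   (q1,_)→(q2,0,·)
state=q2 head=5 tape=_#_#_[0]   (q2,0)→(q2,#,·)
state=q2 head=5 tape=_#_#_[#]   (q2,#)→(q0,0,·)
state=q0 head=5 tape=_#_#_[0]   (q0,0)→(q2,1,·)
state=q2 head=5 tape=_#_#_[1]   (q2,1)→(q1,1,←)
state=q1 head=4 tape=_#_#[_]1   (q1,_)→(q2,0,·)
state=q2 head=4 tape=_#_#[0]1   (q2,0)→(q2,#,·)
state=q2 head=4 tape=_#_#[#]1   (q2,#)→(q0,0,·)
state=q0 head=4 tape=_#_#[0]1   (q0,0)→(q2,1,·)
state=q2 head=4 tape=_#_#[1]1   (q2,1)→(q1,1,←)
state=q1 head=3 tape=_#_[#]11   (q1,#)→(q0,#,→)
state=q0 head=4 tape=_#_#[1]1
After 16 steps: state q0, head at 4, tape #_#11.

state q0, head at 4, tape #_#11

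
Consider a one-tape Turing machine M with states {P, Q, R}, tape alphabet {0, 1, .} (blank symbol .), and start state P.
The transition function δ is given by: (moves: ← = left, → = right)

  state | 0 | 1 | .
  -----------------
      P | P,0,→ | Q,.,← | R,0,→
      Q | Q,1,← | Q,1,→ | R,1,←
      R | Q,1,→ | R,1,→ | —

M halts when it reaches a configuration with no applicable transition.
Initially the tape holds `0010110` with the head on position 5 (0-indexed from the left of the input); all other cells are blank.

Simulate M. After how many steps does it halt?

9

P | 00101[1]0..   read 1 → write ., move ←, go to Q
Q | 0010[1].0..   read 1 → write 1, move →, go to Q
Q | 00101[.]0..   read . → write 1, move ←, go to R
R | 0010[1]10..   read 1 → write 1, move →, go to R
R | 00101[1]0..   read 1 → write 1, move →, go to R
R | 001011[0]..   read 0 → write 1, move →, go to Q
Q | 0010111[.].   read . → write 1, move ←, go to R
R | 001011[1]1.   read 1 → write 1, move →, go to R
R | 0010111[1].   read 1 → write 1, move →, go to R
R | 00101111[.]
M halts after 9 transitions.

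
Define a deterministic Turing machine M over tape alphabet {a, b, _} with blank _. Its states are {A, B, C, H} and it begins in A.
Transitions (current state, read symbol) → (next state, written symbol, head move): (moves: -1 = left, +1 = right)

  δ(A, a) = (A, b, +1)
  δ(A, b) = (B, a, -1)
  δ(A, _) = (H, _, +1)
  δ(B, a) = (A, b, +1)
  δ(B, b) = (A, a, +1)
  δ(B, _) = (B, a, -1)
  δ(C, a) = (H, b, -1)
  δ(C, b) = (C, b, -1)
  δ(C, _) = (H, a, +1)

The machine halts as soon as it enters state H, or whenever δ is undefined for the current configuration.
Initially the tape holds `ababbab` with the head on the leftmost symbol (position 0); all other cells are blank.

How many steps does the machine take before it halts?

A | [a]babbab__   read a → write b, move +1, go to A
A | b[b]abbab__   read b → write a, move -1, go to B
B | [b]aabbab__   read b → write a, move +1, go to A
A | a[a]abbab__   read a → write b, move +1, go to A
A | ab[a]bbab__   read a → write b, move +1, go to A
A | abb[b]bab__   read b → write a, move -1, go to B
B | ab[b]abab__   read b → write a, move +1, go to A
A | aba[a]bab__   read a → write b, move +1, go to A
A | abab[b]ab__   read b → write a, move -1, go to B
B | aba[b]aab__   read b → write a, move +1, go to A
A | abaa[a]ab__   read a → write b, move +1, go to A
A | abaab[a]b__   read a → write b, move +1, go to A
A | abaabb[b]__   read b → write a, move -1, go to B
B | abaab[b]a__   read b → write a, move +1, go to A
A | abaaba[a]__   read a → write b, move +1, go to A
A | abaabab[_]_   read _ → write _, move +1, go to H
H | abaabab_[_]
M halts after 16 transitions.

16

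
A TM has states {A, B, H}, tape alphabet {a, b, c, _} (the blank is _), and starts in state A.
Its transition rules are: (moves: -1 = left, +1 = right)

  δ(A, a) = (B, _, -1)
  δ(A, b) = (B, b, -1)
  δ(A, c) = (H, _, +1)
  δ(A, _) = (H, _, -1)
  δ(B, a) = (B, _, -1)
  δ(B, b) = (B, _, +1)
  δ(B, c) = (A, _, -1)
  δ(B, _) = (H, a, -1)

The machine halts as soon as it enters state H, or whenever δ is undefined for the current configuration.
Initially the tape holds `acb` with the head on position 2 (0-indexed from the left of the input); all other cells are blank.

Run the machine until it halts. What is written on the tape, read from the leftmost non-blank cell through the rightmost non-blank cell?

a__b

A | __ac[b]   read b → write b, move -1, go to B
B | __a[c]b   read c → write _, move -1, go to A
A | __[a]_b   read a → write _, move -1, go to B
B | _[_]__b   read _ → write a, move -1, go to H
H | [_]a__b
The non-blank tape span at halt is a__b.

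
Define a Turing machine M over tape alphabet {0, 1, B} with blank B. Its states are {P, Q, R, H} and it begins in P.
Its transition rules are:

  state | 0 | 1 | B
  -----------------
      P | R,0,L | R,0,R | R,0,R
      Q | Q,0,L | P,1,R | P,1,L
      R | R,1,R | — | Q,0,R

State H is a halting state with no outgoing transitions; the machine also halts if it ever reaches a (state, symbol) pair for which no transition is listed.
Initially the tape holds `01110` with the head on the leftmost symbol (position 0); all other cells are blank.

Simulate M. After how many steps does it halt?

6

state=P head=0 tape=BBB[0]1110   (P,0)→(R,0,L)
state=R head=-1 tape=BB[B]01110   (R,B)→(Q,0,R)
state=Q head=0 tape=BB0[0]1110   (Q,0)→(Q,0,L)
state=Q head=-1 tape=BB[0]01110   (Q,0)→(Q,0,L)
state=Q head=-2 tape=B[B]001110   (Q,B)→(P,1,L)
state=P head=-3 tape=[B]1001110   (P,B)→(R,0,R)
state=R head=-2 tape=0[1]001110
M halts after 6 transitions.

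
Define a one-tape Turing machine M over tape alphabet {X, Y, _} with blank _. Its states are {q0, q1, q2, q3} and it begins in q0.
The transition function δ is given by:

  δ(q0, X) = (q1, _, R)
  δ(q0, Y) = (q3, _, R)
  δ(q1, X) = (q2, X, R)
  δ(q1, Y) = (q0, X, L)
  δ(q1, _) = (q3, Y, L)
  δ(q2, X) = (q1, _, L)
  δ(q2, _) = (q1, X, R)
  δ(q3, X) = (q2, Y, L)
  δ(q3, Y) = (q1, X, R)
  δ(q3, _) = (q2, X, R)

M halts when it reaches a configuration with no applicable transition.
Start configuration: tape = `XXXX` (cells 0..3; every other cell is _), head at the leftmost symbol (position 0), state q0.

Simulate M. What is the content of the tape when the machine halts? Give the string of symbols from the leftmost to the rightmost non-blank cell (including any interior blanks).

XX_XY

q0 | [X]XXX__   read X → write _, move R, go to q1
q1 | _[X]XX__   read X → write X, move R, go to q2
q2 | _X[X]X__   read X → write _, move L, go to q1
q1 | _[X]_X__   read X → write X, move R, go to q2
q2 | _X[_]X__   read _ → write X, move R, go to q1
q1 | _XX[X]__   read X → write X, move R, go to q2
q2 | _XXX[_]_   read _ → write X, move R, go to q1
q1 | _XXXX[_]   read _ → write Y, move L, go to q3
q3 | _XXX[X]Y   read X → write Y, move L, go to q2
q2 | _XX[X]YY   read X → write _, move L, go to q1
q1 | _X[X]_YY   read X → write X, move R, go to q2
q2 | _XX[_]YY   read _ → write X, move R, go to q1
q1 | _XXX[Y]Y   read Y → write X, move L, go to q0
q0 | _XX[X]XY   read X → write _, move R, go to q1
q1 | _XX_[X]Y   read X → write X, move R, go to q2
q2 | _XX_X[Y]
The non-blank tape span at halt is XX_XY.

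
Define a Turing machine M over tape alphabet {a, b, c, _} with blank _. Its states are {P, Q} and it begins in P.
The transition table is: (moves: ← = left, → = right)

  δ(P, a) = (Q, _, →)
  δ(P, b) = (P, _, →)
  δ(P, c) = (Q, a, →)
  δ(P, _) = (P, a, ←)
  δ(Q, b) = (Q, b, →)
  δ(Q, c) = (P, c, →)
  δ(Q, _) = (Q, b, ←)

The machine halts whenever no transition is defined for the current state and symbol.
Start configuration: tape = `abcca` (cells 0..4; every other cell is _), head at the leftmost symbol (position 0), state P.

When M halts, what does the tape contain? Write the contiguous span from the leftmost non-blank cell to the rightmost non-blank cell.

P | [a]bcca   read a → write _, move →, go to Q
Q | _[b]cca   read b → write b, move →, go to Q
Q | _b[c]ca   read c → write c, move →, go to P
P | _bc[c]a   read c → write a, move →, go to Q
Q | _bca[a]
The non-blank tape span at halt is bcaa.

bcaa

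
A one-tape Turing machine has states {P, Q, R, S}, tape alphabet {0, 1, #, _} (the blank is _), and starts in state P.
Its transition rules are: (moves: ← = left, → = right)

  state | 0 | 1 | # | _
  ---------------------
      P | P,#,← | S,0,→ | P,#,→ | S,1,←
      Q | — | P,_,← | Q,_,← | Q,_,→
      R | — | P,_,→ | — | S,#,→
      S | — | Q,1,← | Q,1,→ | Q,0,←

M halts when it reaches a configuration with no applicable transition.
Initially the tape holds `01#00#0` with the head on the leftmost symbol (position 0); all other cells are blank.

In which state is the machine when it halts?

P | ___[0]1#00#0   read 0 → write #, move ←, go to P
P | __[_]#1#00#0   read _ → write 1, move ←, go to S
S | _[_]1#1#00#0   read _ → write 0, move ←, go to Q
Q | [_]01#1#00#0   read _ → write _, move →, go to Q
Q | _[0]1#1#00#0
No transition is defined for (Q, 0); M halts in state Q.

Q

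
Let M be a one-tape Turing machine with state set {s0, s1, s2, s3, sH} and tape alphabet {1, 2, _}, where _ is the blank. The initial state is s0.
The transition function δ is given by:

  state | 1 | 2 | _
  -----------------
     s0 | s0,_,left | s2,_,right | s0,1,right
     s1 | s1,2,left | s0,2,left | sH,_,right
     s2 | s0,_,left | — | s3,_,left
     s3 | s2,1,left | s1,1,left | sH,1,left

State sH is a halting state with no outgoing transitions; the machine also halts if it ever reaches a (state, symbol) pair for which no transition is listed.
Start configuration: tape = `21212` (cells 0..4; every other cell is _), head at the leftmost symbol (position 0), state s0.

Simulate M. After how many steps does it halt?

state=s0 head=0 tape=[2]1212_   (s0,2)→(s2,_,right)
state=s2 head=1 tape=_[1]212_   (s2,1)→(s0,_,left)
state=s0 head=0 tape=[_]_212_   (s0,_)→(s0,1,right)
state=s0 head=1 tape=1[_]212_   (s0,_)→(s0,1,right)
state=s0 head=2 tape=11[2]12_   (s0,2)→(s2,_,right)
state=s2 head=3 tape=11_[1]2_   (s2,1)→(s0,_,left)
state=s0 head=2 tape=11[_]_2_   (s0,_)→(s0,1,right)
state=s0 head=3 tape=111[_]2_   (s0,_)→(s0,1,right)
state=s0 head=4 tape=1111[2]_   (s0,2)→(s2,_,right)
state=s2 head=5 tape=1111_[_]   (s2,_)→(s3,_,left)
state=s3 head=4 tape=1111[_]_   (s3,_)→(sH,1,left)
state=sH head=3 tape=111[1]1_
M halts after 11 transitions.

11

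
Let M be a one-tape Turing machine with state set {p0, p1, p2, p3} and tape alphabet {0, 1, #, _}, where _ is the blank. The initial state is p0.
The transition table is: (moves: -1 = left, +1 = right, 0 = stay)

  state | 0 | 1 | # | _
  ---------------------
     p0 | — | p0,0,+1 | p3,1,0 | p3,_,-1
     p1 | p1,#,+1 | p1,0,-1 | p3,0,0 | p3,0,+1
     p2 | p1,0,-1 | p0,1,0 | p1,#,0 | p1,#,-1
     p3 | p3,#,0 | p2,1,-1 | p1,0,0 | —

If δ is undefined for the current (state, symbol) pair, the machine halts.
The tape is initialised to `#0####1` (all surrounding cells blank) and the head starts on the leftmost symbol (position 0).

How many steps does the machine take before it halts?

36

state=p0 head=0 tape=__[#]0####1__   (p0,#)→(p3,1,0)
state=p3 head=0 tape=__[1]0####1__   (p3,1)→(p2,1,-1)
state=p2 head=-1 tape=_[_]10####1__   (p2,_)→(p1,#,-1)
state=p1 head=-2 tape=[_]#10####1__   (p1,_)→(p3,0,+1)
state=p3 head=-1 tape=0[#]10####1__   (p3,#)→(p1,0,0)
state=p1 head=-1 tape=0[0]10####1__   (p1,0)→(p1,#,+1)
state=p1 head=0 tape=0#[1]0####1__   (p1,1)→(p1,0,-1)
state=p1 head=-1 tape=0[#]00####1__   (p1,#)→(p3,0,0)
state=p3 head=-1 tape=0[0]00####1__   (p3,0)→(p3,#,0)
state=p3 head=-1 tape=0[#]00####1__   (p3,#)→(p1,0,0)
state=p1 head=-1 tape=0[0]00####1__   (p1,0)→(p1,#,+1)
state=p1 head=0 tape=0#[0]0####1__   (p1,0)→(p1,#,+1)
state=p1 head=1 tape=0##[0]####1__   (p1,0)→(p1,#,+1)
state=p1 head=2 tape=0###[#]###1__   (p1,#)→(p3,0,0)
state=p3 head=2 tape=0###[0]###1__   (p3,0)→(p3,#,0)
state=p3 head=2 tape=0###[#]###1__   (p3,#)→(p1,0,0)
state=p1 head=2 tape=0###[0]###1__   (p1,0)→(p1,#,+1)
state=p1 head=3 tape=0####[#]##1__   (p1,#)→(p3,0,0)
state=p3 head=3 tape=0####[0]##1__   (p3,0)→(p3,#,0)
state=p3 head=3 tape=0####[#]##1__   (p3,#)→(p1,0,0)
state=p1 head=3 tape=0####[0]##1__   (p1,0)→(p1,#,+1)
state=p1 head=4 tape=0#####[#]#1__   (p1,#)→(p3,0,0)
state=p3 head=4 tape=0#####[0]#1__   (p3,0)→(p3,#,0)
state=p3 head=4 tape=0#####[#]#1__   (p3,#)→(p1,0,0)
state=p1 head=4 tape=0#####[0]#1__   (p1,0)→(p1,#,+1)
state=p1 head=5 tape=0######[#]1__   (p1,#)→(p3,0,0)
state=p3 head=5 tape=0######[0]1__   (p3,0)→(p3,#,0)
state=p3 head=5 tape=0######[#]1__   (p3,#)→(p1,0,0)
state=p1 head=5 tape=0######[0]1__   (p1,0)→(p1,#,+1)
state=p1 head=6 tape=0#######[1]__   (p1,1)→(p1,0,-1)
state=p1 head=5 tape=0######[#]0__   (p1,#)→(p3,0,0)
state=p3 head=5 tape=0######[0]0__   (p3,0)→(p3,#,0)
state=p3 head=5 tape=0######[#]0__   (p3,#)→(p1,0,0)
state=p1 head=5 tape=0######[0]0__   (p1,0)→(p1,#,+1)
state=p1 head=6 tape=0#######[0]__   (p1,0)→(p1,#,+1)
state=p1 head=7 tape=0########[_]_   (p1,_)→(p3,0,+1)
state=p3 head=8 tape=0########0[_]
M halts after 36 transitions.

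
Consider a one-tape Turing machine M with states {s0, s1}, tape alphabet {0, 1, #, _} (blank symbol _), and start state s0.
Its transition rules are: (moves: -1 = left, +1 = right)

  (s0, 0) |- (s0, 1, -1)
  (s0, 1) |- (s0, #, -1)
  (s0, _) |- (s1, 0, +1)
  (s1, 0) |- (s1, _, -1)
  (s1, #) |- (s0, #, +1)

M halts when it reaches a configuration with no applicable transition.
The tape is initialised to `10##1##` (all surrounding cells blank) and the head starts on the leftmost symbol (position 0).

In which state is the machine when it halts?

state=s0 head=0 tape=_[1]0##1##   (s0,1)→(s0,#,-1)
state=s0 head=-1 tape=[_]#0##1##   (s0,_)→(s1,0,+1)
state=s1 head=0 tape=0[#]0##1##   (s1,#)→(s0,#,+1)
state=s0 head=1 tape=0#[0]##1##   (s0,0)→(s0,1,-1)
state=s0 head=0 tape=0[#]1##1##
No transition is defined for (s0, #); M halts in state s0.

s0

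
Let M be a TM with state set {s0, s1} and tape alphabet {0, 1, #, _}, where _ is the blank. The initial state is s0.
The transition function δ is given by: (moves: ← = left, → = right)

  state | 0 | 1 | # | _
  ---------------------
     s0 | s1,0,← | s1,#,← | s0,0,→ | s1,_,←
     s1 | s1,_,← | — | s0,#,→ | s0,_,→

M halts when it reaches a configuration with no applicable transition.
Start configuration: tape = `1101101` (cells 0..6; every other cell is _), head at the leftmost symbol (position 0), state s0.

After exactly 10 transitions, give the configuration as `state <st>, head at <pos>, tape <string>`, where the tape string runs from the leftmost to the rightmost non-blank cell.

state s0, head at 0, tape #01101

state=s0 head=0 tape=_[1]101101   (s0,1)→(s1,#,←)
state=s1 head=-1 tape=[_]#101101   (s1,_)→(s0,_,→)
state=s0 head=0 tape=_[#]101101   (s0,#)→(s0,0,→)
state=s0 head=1 tape=_0[1]01101   (s0,1)→(s1,#,←)
state=s1 head=0 tape=_[0]#01101   (s1,0)→(s1,_,←)
state=s1 head=-1 tape=[_]_#01101   (s1,_)→(s0,_,→)
state=s0 head=0 tape=_[_]#01101   (s0,_)→(s1,_,←)
state=s1 head=-1 tape=[_]_#01101   (s1,_)→(s0,_,→)
state=s0 head=0 tape=_[_]#01101   (s0,_)→(s1,_,←)
state=s1 head=-1 tape=[_]_#01101   (s1,_)→(s0,_,→)
state=s0 head=0 tape=_[_]#01101
After 10 steps: state s0, head at 0, tape #01101.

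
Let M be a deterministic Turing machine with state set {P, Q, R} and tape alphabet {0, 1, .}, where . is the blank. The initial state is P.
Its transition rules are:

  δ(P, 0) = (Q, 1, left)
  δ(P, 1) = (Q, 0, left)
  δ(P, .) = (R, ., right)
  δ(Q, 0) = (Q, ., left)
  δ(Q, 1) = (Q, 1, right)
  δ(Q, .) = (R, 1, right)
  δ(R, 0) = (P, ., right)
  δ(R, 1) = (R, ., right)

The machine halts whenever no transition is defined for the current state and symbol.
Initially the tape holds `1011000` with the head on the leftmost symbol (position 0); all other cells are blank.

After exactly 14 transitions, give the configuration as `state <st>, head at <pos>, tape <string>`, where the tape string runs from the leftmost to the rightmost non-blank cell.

state R, head at 8, tape 11...1

P | .[1]011000..   read 1 → write 0, move left, go to Q
Q | [.]0011000..   read . → write 1, move right, go to R
R | 1[0]011000..   read 0 → write ., move right, go to P
P | 1.[0]11000..   read 0 → write 1, move left, go to Q
Q | 1[.]111000..   read . → write 1, move right, go to R
R | 11[1]11000..   read 1 → write ., move right, go to R
R | 11.[1]1000..   read 1 → write ., move right, go to R
R | 11..[1]000..   read 1 → write ., move right, go to R
R | 11...[0]00..   read 0 → write ., move right, go to P
P | 11....[0]0..   read 0 → write 1, move left, go to Q
Q | 11...[.]10..   read . → write 1, move right, go to R
R | 11...1[1]0..   read 1 → write ., move right, go to R
R | 11...1.[0]..   read 0 → write ., move right, go to P
P | 11...1..[.].   read . → write ., move right, go to R
R | 11...1...[.]
After 14 steps: state R, head at 8, tape 11...1.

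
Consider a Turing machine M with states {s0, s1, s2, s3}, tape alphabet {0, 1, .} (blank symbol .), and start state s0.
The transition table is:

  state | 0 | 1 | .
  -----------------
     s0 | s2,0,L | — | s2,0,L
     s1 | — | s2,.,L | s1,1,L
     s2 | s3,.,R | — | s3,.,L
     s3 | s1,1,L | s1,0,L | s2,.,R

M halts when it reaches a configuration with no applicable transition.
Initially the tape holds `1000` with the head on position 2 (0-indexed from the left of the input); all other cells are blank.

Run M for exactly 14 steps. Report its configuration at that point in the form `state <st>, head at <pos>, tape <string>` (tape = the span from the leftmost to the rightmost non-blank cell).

state s3, head at -2, tape 110

s0 | ..10[0]0   read 0 → write 0, move L, go to s2
s2 | ..1[0]00   read 0 → write ., move R, go to s3
s3 | ..1.[0]0   read 0 → write 1, move L, go to s1
s1 | ..1[.]10   read . → write 1, move L, go to s1
s1 | ..[1]110   read 1 → write ., move L, go to s2
s2 | .[.].110   read . → write ., move L, go to s3
s3 | [.]..110   read . → write ., move R, go to s2
s2 | .[.].110   read . → write ., move L, go to s3
s3 | [.]..110   read . → write ., move R, go to s2
s2 | .[.].110   read . → write ., move L, go to s3
s3 | [.]..110   read . → write ., move R, go to s2
s2 | .[.].110   read . → write ., move L, go to s3
s3 | [.]..110   read . → write ., move R, go to s2
s2 | .[.].110   read . → write ., move L, go to s3
s3 | [.]..110
After 14 steps: state s3, head at -2, tape 110.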